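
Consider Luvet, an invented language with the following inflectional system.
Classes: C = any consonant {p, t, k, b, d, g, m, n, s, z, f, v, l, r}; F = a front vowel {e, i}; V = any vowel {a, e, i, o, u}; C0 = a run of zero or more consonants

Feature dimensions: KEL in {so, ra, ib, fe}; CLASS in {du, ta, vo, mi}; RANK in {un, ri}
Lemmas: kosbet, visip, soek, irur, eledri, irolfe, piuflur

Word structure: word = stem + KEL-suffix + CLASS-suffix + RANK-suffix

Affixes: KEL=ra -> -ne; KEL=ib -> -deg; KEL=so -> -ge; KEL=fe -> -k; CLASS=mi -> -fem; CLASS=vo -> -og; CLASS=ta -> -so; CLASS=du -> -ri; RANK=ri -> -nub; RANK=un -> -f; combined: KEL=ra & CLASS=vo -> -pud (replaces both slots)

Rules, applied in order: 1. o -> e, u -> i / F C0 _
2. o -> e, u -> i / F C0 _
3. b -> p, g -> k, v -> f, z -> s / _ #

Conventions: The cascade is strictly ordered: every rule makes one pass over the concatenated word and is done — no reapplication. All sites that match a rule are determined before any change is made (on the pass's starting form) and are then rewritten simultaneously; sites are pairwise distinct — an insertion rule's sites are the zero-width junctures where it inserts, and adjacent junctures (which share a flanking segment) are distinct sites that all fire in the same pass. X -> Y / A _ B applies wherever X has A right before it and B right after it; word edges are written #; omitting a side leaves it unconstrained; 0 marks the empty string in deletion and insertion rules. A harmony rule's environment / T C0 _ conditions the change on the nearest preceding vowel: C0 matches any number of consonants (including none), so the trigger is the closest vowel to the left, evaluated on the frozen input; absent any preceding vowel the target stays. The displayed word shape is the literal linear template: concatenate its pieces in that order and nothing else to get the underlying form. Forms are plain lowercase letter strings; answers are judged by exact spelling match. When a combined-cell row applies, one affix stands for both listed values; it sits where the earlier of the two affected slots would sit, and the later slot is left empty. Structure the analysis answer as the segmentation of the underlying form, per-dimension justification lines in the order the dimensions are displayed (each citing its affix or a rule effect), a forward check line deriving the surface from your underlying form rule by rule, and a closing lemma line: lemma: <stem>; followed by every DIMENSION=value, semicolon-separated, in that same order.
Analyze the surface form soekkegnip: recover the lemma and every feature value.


underlying: soek-k-og-nub
KEL=fe - signalled by the affix -k
CLASS=vo - signalled by the affix -og
RANK=ri - signalled by the affix -nub
check: soekkognub -> soekkegnub -> soekkegnib -> soekkegnip
lemma: soek; KEL=fe; CLASS=vo; RANK=ri


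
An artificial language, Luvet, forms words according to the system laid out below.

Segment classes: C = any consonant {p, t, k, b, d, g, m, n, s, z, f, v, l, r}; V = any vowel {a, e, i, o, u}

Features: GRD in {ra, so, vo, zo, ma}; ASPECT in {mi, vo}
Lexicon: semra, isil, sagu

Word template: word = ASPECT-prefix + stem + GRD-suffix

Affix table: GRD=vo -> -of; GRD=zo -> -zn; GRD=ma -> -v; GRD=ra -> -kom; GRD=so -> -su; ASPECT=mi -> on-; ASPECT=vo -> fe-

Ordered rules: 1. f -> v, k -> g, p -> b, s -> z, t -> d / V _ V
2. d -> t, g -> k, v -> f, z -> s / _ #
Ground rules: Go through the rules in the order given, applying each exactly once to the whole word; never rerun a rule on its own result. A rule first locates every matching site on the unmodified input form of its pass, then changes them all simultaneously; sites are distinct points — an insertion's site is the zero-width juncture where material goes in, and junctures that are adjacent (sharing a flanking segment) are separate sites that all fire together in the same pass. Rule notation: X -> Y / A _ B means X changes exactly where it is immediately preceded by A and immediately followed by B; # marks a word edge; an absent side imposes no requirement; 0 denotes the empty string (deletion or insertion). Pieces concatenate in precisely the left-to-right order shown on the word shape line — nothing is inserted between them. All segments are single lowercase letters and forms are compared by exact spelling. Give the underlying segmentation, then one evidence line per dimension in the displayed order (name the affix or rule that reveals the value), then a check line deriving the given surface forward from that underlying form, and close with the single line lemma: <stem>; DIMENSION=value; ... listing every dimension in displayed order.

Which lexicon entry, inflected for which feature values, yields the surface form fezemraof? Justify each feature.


underlying: fe-semra-of
GRD=vo - signalled by the affix -of
ASPECT=vo - signalled by the affix fe-
check: fesemraof -> fezemraof -> fezemraof
lemma: semra; GRD=vo; ASPECT=vo


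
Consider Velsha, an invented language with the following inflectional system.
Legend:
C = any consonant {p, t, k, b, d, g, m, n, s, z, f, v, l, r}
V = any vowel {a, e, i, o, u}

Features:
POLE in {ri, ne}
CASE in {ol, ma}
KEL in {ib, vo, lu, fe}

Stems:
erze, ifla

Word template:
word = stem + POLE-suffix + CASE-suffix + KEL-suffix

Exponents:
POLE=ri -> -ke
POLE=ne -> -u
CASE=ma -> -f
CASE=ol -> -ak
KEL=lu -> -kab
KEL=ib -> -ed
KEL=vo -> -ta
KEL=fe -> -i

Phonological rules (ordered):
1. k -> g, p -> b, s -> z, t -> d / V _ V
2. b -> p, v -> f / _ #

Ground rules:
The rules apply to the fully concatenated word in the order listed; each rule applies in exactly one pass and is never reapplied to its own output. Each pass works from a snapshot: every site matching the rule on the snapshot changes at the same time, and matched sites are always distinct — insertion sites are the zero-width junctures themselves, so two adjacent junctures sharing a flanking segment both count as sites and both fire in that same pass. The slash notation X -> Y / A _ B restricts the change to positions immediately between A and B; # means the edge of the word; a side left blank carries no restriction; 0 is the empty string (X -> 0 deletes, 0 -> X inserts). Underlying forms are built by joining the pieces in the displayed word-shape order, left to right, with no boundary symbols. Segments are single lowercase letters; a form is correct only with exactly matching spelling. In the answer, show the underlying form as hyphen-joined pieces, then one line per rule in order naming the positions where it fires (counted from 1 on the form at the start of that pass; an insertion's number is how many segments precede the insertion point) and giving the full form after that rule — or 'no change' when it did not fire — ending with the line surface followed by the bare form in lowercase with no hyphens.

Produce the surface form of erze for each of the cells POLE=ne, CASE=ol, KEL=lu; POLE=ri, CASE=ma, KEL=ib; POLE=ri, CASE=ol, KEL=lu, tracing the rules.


cell POLE=ne, CASE=ol, KEL=lu:
underlying: erze-u-ak-kab
1. k -> g, p -> b, s -> z, t -> d / V _ V: no change
2. b -> p, v -> f / _ #: fires at position(s) 10: erzeuakkap
surface: erzeuakkap

cell POLE=ri, CASE=ma, KEL=ib:
underlying: erze-ke-f-ed
1. k -> g, p -> b, s -> z, t -> d / V _ V: fires at position(s) 5: erzegefed
2. b -> p, v -> f / _ #: no change
surface: erzegefed

cell POLE=ri, CASE=ol, KEL=lu:
underlying: erze-ke-ak-kab
1. k -> g, p -> b, s -> z, t -> d / V _ V: fires at position(s) 5: erzegeakkab
2. b -> p, v -> f / _ #: fires at position(s) 11: erzegeakkap
surface: erzegeakkap


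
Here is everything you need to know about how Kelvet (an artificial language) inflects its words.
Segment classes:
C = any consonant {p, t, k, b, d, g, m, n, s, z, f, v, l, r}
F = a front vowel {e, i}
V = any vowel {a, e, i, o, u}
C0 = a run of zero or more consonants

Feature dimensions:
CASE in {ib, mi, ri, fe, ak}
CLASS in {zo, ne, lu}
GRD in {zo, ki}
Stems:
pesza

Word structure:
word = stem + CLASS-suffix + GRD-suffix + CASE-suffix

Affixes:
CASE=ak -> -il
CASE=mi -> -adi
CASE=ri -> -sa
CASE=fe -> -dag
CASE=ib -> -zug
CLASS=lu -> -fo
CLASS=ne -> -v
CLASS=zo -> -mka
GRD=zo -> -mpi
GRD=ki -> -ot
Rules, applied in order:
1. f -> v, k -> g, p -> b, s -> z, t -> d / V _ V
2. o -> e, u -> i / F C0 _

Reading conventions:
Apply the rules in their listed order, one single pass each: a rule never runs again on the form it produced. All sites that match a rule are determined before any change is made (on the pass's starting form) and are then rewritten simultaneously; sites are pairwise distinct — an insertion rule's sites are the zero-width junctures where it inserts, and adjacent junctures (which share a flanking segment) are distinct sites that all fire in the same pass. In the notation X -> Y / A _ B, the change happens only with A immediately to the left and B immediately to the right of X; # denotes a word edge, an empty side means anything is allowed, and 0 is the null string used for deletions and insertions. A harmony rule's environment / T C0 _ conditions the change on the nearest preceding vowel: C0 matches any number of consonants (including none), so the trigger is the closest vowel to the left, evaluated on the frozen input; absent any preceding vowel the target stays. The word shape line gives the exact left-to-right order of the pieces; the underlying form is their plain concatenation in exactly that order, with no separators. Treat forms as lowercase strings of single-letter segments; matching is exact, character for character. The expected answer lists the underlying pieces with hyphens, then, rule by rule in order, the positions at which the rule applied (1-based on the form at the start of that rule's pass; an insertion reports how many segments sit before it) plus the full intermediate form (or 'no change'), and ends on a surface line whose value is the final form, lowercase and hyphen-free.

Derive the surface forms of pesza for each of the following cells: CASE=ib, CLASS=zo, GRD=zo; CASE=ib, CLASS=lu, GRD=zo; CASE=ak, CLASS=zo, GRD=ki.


cell CASE=ib, CLASS=zo, GRD=zo:
underlying: pesza-mka-mpi-zug
1. f -> v, k -> g, p -> b, s -> z, t -> d / V _ V: no change
2. o -> e, u -> i / F C0 _: fires at position(s) 13: peszamkampizig
surface: peszamkampizig

cell CASE=ib, CLASS=lu, GRD=zo:
underlying: pesza-fo-mpi-zug
1. f -> v, k -> g, p -> b, s -> z, t -> d / V _ V: fires at position(s) 6: peszavompizug
2. o -> e, u -> i / F C0 _: fires at position(s) 12: peszavompizig
surface: peszavompizig

cell CASE=ak, CLASS=zo, GRD=ki:
underlying: pesza-mka-ot-il
1. f -> v, k -> g, p -> b, s -> z, t -> d / V _ V: fires at position(s) 10: peszamkaodil
2. o -> e, u -> i / F C0 _: no change
surface: peszamkaodil


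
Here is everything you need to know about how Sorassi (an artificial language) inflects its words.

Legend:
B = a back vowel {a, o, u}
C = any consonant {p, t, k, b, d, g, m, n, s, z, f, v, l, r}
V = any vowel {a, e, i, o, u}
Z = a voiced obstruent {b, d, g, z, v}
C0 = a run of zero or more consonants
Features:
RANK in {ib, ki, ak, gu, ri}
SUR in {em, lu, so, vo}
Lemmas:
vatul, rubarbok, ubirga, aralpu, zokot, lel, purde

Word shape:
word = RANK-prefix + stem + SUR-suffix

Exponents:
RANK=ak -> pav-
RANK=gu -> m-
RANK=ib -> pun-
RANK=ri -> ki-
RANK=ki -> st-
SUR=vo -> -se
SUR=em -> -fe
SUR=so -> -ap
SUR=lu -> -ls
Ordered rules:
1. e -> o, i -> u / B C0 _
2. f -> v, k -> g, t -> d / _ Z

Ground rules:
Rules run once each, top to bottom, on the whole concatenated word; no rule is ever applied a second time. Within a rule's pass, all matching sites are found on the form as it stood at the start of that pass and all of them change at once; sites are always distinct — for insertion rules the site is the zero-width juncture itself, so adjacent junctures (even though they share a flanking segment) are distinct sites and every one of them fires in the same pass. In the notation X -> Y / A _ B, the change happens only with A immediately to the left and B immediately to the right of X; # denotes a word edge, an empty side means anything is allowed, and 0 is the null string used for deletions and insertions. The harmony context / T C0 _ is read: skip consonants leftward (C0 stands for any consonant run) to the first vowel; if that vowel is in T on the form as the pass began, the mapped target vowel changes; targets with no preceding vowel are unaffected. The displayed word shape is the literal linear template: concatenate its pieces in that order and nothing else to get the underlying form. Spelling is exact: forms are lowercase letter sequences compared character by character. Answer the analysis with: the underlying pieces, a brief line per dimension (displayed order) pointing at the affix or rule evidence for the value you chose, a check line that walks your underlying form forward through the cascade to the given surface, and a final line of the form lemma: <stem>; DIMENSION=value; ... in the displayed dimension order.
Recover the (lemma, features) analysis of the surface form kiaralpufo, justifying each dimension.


underlying: ki-aralpu-fe
RANK=ri - signalled by the affix ki-
SUR=em - signalled by the affix -fe
check: kiaralpufe -> kiaralpufo -> kiaralpufo
lemma: aralpu; RANK=ri; SUR=em


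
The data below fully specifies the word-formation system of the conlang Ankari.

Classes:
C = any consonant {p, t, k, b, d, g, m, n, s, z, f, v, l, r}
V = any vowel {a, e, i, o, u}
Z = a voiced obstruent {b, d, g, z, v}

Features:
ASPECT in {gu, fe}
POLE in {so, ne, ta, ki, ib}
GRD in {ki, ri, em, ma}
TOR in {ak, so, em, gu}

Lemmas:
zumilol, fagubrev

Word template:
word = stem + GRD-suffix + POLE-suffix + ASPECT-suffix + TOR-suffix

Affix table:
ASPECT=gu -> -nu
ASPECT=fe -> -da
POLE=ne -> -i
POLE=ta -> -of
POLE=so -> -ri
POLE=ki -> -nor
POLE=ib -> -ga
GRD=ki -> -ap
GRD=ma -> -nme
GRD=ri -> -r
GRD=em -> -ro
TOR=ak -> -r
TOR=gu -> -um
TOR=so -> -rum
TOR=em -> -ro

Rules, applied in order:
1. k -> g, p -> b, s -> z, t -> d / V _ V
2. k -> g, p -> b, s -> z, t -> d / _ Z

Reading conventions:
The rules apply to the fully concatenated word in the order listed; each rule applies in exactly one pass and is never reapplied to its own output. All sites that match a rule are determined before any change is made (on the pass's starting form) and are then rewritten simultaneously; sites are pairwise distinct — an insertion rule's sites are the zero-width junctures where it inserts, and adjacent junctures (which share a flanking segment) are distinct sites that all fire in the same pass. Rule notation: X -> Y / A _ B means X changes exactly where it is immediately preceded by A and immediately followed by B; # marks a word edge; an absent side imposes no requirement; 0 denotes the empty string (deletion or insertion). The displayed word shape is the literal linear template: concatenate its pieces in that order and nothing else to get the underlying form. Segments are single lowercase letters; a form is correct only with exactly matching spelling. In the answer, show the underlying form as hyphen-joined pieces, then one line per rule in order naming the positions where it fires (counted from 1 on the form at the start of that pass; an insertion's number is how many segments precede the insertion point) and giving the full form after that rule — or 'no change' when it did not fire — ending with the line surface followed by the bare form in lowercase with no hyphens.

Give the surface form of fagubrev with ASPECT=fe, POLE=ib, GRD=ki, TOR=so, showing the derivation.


underlying: fagubrev-ap-ga-da-rum
1. k -> g, p -> b, s -> z, t -> d / V _ V: no change
2. k -> g, p -> b, s -> z, t -> d / _ Z: fires at position(s) 10: fagubrevabgadarum
surface: fagubrevabgadarum


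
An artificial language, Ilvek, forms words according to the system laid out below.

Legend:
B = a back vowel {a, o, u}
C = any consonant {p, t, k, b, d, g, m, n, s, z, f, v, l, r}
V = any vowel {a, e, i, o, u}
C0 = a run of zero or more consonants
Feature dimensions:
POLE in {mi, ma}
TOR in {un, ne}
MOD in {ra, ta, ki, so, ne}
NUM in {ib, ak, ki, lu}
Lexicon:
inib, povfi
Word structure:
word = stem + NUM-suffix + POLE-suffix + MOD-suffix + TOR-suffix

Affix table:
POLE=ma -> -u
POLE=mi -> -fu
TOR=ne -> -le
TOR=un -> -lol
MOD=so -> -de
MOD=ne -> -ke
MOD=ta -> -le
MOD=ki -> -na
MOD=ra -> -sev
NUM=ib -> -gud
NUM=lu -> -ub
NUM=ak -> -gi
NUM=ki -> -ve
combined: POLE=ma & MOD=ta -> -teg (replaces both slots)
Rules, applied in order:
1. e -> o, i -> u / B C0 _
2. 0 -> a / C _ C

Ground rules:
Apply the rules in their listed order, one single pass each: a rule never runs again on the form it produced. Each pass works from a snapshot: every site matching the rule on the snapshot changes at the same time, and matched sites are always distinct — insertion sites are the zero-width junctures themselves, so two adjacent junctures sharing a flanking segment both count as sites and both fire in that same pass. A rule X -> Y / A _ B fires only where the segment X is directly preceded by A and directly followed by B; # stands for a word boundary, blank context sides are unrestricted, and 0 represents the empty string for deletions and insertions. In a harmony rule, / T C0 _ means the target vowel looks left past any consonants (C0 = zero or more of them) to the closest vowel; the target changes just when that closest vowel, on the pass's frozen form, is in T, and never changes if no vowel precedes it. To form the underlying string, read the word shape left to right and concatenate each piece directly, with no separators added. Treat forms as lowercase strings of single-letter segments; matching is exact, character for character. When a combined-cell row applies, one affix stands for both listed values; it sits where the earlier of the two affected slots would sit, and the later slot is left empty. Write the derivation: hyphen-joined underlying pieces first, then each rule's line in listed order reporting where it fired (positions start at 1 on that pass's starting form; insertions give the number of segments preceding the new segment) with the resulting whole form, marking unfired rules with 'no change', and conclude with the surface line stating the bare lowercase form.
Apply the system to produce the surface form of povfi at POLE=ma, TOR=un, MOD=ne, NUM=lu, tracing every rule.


underlying: povfi-ub-u-ke-lol
1. e -> o, i -> u / B C0 _: fires at position(s) 5, 10: povfuubukolol
2. 0 -> a / C _ C: inserts after position(s) 3: povafuubukolol
surface: povafuubukolol


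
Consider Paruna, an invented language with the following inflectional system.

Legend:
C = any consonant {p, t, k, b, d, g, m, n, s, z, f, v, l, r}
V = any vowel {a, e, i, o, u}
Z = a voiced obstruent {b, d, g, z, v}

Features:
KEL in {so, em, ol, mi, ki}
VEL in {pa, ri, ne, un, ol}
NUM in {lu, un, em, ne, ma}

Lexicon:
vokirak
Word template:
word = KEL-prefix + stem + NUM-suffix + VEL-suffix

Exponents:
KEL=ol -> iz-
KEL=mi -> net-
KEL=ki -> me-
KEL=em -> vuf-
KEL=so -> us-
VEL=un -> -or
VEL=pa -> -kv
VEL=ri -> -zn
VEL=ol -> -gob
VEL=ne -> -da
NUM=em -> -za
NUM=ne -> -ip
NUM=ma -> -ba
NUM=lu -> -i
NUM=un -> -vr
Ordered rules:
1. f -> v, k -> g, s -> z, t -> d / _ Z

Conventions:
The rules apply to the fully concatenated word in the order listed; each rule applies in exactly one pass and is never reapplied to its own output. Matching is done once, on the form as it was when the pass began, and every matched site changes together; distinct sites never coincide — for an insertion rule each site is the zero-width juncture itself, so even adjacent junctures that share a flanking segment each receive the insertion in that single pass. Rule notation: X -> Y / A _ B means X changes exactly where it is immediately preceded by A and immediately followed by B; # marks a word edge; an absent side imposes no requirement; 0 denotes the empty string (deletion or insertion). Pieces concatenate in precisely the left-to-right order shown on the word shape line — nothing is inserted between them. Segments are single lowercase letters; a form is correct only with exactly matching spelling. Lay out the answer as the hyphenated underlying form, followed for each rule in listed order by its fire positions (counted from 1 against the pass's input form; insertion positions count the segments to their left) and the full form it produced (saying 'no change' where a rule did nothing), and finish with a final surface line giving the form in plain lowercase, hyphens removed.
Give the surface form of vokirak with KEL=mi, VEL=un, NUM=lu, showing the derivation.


underlying: net-vokirak-i-or
1. f -> v, k -> g, s -> z, t -> d / _ Z: fires at position(s) 3: nedvokirakior
surface: nedvokirakior


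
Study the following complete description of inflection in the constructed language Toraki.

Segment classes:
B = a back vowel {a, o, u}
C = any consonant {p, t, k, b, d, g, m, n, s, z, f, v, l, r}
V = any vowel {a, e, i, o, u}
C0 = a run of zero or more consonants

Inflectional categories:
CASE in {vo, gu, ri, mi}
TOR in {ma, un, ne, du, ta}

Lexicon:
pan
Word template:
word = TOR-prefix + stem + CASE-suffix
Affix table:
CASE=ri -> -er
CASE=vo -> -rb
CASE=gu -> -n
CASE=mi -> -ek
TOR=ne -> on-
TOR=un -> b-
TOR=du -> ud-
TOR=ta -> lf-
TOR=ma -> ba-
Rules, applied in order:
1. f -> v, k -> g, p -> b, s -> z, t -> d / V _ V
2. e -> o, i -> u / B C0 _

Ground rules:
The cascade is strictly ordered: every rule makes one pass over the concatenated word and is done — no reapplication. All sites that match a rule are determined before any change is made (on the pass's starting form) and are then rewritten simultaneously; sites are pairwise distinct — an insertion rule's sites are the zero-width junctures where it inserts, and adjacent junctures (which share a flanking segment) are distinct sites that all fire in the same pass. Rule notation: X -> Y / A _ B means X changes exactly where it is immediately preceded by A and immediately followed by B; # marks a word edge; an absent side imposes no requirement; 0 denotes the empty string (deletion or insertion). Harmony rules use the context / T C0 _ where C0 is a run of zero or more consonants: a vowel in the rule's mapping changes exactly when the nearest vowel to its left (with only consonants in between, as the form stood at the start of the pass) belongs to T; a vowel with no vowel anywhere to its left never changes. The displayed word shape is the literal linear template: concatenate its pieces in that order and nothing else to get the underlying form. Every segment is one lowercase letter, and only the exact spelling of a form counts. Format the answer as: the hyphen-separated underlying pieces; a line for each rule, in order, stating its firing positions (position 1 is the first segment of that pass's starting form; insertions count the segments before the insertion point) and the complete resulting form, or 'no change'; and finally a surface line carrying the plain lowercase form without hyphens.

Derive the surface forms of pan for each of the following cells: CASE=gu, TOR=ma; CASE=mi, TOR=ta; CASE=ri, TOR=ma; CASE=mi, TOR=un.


cell CASE=gu, TOR=ma:
underlying: ba-pan-n
1. f -> v, k -> g, p -> b, s -> z, t -> d / V _ V: fires at position(s) 3: babann
2. e -> o, i -> u / B C0 _: no change
surface: babann

cell CASE=mi, TOR=ta:
underlying: lf-pan-ek
1. f -> v, k -> g, p -> b, s -> z, t -> d / V _ V: no change
2. e -> o, i -> u / B C0 _: fires at position(s) 6: lfpanok
surface: lfpanok

cell CASE=ri, TOR=ma:
underlying: ba-pan-er
1. f -> v, k -> g, p -> b, s -> z, t -> d / V _ V: fires at position(s) 3: babaner
2. e -> o, i -> u / B C0 _: fires at position(s) 6: babanor
surface: babanor

cell CASE=mi, TOR=un:
underlying: b-pan-ek
1. f -> v, k -> g, p -> b, s -> z, t -> d / V _ V: no change
2. e -> o, i -> u / B C0 _: fires at position(s) 5: bpanok
surface: bpanok


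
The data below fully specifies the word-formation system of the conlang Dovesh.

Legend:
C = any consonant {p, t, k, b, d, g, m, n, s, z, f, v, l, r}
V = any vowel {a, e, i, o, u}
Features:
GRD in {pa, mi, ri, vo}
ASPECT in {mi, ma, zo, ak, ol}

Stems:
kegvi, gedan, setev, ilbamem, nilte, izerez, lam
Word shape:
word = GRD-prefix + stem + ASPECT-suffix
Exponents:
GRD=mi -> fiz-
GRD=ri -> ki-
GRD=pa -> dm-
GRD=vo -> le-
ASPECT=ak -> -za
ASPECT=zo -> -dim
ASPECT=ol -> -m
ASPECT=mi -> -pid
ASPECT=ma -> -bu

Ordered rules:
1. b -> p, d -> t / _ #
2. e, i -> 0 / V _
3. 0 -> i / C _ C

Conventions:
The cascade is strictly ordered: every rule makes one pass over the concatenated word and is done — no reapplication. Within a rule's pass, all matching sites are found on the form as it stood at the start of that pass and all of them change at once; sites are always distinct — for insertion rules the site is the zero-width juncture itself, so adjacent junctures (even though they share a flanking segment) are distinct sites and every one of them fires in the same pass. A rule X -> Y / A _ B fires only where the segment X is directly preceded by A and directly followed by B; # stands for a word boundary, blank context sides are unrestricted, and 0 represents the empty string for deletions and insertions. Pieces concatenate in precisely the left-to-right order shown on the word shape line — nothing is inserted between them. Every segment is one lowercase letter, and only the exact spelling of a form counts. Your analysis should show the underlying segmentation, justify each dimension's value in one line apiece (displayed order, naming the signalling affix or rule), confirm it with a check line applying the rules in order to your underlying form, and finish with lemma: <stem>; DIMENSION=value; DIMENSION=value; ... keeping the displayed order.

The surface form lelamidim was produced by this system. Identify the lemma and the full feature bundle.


underlying: le-lam-dim
GRD=vo - signalled by the affix le-
ASPECT=zo - signalled by the affix -dim
check: lelamdim -> lelamdim -> lelamdim -> lelamidim
lemma: lam; GRD=vo; ASPECT=zo


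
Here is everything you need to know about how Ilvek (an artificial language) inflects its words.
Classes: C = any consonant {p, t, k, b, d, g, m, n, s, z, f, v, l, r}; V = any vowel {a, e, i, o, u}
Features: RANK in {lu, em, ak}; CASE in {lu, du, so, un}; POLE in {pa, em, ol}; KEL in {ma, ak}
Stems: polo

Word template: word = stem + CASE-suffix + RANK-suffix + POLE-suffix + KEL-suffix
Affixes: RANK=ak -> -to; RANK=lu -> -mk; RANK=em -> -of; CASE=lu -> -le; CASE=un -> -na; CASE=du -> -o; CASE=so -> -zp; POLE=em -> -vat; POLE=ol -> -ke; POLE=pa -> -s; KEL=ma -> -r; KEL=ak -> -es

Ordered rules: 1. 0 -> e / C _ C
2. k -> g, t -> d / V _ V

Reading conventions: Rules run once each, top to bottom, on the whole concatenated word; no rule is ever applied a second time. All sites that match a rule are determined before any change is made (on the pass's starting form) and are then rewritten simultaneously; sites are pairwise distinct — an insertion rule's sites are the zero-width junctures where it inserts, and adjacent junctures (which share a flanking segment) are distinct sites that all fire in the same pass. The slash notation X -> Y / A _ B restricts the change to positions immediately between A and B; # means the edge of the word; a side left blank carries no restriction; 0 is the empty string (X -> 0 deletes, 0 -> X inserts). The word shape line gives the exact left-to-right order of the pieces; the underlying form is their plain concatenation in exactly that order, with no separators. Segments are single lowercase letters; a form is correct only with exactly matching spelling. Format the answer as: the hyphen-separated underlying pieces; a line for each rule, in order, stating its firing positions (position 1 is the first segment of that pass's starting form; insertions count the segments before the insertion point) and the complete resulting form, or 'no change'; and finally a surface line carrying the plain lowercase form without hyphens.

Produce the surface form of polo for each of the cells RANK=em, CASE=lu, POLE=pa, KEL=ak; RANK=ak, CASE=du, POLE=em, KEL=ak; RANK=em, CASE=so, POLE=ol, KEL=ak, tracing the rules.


cell RANK=em, CASE=lu, POLE=pa, KEL=ak:
underlying: polo-le-of-s-es
1. 0 -> e / C _ C: inserts after position(s) 8: pololeofeses
2. k -> g, t -> d / V _ V: no change
surface: pololeofeses

cell RANK=ak, CASE=du, POLE=em, KEL=ak:
underlying: polo-o-to-vat-es
1. 0 -> e / C _ C: no change
2. k -> g, t -> d / V _ V: fires at position(s) 6, 10: poloodovades
surface: poloodovades

cell RANK=em, CASE=so, POLE=ol, KEL=ak:
underlying: polo-zp-of-ke-es
1. 0 -> e / C _ C: inserts after position(s) 5, 8: polozepofekees
2. k -> g, t -> d / V _ V: fires at position(s) 11: polozepofegees
surface: polozepofegees


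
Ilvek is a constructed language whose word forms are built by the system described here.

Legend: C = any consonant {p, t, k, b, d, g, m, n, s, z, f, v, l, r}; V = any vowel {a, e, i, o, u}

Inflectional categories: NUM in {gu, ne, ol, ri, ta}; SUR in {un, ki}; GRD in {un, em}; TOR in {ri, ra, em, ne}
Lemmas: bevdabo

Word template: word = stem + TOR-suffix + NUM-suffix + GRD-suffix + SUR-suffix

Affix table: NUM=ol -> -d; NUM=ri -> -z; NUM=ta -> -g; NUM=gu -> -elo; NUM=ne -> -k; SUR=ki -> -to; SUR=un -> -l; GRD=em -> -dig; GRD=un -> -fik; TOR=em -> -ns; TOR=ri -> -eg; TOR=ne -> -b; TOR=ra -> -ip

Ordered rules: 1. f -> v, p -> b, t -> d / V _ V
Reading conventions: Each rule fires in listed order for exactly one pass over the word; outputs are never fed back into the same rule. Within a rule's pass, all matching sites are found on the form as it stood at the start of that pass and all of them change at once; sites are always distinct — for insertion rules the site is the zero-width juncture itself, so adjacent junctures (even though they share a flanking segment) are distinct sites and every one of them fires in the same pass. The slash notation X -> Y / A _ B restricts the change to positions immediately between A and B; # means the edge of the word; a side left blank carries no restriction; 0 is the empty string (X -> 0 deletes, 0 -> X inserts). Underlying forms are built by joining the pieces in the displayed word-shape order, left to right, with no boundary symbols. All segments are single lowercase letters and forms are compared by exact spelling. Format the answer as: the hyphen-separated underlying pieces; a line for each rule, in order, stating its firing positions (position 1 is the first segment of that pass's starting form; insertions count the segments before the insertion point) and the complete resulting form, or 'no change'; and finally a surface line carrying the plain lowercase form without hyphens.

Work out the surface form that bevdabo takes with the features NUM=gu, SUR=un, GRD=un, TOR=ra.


underlying: bevdabo-ip-elo-fik-l
1. f -> v, p -> b, t -> d / V _ V: fires at position(s) 9, 13: bevdaboibelovikl
surface: bevdaboibelovikl


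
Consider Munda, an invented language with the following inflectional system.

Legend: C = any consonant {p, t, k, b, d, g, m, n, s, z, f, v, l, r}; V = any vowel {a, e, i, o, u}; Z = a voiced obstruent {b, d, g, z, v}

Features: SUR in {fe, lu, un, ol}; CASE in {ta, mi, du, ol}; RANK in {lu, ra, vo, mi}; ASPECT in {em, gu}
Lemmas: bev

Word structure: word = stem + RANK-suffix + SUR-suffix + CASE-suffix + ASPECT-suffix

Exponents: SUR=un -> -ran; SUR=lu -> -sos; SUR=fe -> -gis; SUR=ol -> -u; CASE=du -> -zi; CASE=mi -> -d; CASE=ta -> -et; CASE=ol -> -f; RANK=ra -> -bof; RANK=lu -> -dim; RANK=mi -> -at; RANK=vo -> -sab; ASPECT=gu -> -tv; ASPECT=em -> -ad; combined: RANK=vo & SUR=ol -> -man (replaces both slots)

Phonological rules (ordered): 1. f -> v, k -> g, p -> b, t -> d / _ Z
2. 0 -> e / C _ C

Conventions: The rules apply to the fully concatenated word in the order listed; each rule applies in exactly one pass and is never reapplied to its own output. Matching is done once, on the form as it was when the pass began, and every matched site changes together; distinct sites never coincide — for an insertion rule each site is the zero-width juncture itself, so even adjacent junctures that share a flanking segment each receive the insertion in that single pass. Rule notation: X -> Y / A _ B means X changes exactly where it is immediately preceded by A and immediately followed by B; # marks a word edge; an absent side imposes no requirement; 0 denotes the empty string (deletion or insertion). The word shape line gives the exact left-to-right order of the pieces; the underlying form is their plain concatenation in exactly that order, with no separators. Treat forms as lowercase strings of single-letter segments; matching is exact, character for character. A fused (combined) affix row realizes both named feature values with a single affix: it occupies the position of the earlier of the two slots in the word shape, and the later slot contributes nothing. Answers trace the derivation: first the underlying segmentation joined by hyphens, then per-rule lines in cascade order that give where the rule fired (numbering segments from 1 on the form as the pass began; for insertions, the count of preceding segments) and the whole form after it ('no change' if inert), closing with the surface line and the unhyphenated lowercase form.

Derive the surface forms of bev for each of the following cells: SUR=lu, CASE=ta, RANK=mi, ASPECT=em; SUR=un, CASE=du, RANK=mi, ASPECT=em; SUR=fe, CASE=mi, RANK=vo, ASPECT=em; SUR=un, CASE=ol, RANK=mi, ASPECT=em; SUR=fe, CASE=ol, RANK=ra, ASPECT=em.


cell SUR=lu, CASE=ta, RANK=mi, ASPECT=em:
underlying: bev-at-sos-et-ad
1. f -> v, k -> g, p -> b, t -> d / _ Z: no change
2. 0 -> e / C _ C: inserts after position(s) 5: bevatesosetad
surface: bevatesosetad

cell SUR=un, CASE=du, RANK=mi, ASPECT=em:
underlying: bev-at-ran-zi-ad
1. f -> v, k -> g, p -> b, t -> d / _ Z: no change
2. 0 -> e / C _ C: inserts after position(s) 5, 8: bevateraneziad
surface: bevateraneziad

cell SUR=fe, CASE=mi, RANK=vo, ASPECT=em:
underlying: bev-sab-gis-d-ad
1. f -> v, k -> g, p -> b, t -> d / _ Z: no change
2. 0 -> e / C _ C: inserts after position(s) 3, 6, 9: bevesabegisedad
surface: bevesabegisedad

cell SUR=un, CASE=ol, RANK=mi, ASPECT=em:
underlying: bev-at-ran-f-ad
1. f -> v, k -> g, p -> b, t -> d / _ Z: no change
2. 0 -> e / C _ C: inserts after position(s) 5, 8: bevateranefad
surface: bevateranefad

cell SUR=fe, CASE=ol, RANK=ra, ASPECT=em:
underlying: bev-bof-gis-f-ad
1. f -> v, k -> g, p -> b, t -> d / _ Z: fires at position(s) 6: bevbovgisfad
2. 0 -> e / C _ C: inserts after position(s) 3, 6, 9: bevebovegisefad
surface: bevebovegisefad


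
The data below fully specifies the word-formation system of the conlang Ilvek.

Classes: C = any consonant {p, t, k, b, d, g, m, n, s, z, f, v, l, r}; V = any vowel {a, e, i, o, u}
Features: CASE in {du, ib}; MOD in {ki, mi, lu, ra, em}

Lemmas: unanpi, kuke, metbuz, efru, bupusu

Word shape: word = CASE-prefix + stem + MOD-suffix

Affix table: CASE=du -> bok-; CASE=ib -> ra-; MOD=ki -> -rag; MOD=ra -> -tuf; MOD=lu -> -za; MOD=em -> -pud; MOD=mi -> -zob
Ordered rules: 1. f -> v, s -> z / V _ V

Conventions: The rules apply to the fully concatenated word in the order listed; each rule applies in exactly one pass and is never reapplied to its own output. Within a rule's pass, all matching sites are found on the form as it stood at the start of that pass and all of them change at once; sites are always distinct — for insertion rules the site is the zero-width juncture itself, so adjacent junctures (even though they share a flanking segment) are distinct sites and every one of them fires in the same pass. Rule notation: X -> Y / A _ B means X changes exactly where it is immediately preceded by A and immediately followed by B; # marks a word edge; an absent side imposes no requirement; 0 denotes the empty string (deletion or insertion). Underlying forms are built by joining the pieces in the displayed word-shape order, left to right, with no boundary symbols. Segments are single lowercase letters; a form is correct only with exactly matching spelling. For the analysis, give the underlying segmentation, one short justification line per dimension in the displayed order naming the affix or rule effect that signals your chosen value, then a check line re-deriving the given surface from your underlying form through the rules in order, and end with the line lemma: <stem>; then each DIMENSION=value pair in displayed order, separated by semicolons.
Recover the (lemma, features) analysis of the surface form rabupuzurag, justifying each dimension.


underlying: ra-bupusu-rag
CASE=ib - signalled by the affix ra-
MOD=ki - signalled by the affix -rag
check: rabupusurag -> rabupuzurag
lemma: bupusu; CASE=ib; MOD=ki


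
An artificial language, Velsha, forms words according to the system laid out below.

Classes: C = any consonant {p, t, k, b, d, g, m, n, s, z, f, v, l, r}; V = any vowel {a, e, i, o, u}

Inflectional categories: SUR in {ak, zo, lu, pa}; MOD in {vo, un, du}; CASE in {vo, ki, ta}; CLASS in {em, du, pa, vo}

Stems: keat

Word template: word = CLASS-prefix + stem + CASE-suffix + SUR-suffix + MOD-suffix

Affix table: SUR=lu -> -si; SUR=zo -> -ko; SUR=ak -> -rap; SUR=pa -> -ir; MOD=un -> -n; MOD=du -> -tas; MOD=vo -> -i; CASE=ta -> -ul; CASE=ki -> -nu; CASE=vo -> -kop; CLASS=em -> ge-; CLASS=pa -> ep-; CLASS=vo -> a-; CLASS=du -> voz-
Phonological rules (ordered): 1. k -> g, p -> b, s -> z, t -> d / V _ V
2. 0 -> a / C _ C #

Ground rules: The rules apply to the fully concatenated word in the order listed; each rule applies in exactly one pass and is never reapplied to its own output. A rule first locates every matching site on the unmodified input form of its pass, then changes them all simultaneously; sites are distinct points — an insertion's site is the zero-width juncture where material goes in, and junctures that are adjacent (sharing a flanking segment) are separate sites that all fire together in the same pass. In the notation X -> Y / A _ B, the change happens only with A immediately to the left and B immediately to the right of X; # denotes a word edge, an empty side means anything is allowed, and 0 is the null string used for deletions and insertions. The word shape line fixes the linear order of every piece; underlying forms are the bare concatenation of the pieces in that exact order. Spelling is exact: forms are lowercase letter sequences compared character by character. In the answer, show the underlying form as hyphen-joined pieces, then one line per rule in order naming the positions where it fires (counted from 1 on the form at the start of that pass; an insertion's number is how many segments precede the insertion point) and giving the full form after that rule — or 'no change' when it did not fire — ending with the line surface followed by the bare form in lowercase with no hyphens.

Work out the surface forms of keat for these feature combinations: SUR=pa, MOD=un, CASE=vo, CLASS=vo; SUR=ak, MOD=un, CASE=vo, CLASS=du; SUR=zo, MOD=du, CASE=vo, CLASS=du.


cell SUR=pa, MOD=un, CASE=vo, CLASS=vo:
underlying: a-keat-kop-ir-n
1. k -> g, p -> b, s -> z, t -> d / V _ V: fires at position(s) 2, 8: ageatkobirn
2. 0 -> a / C _ C #: inserts after position(s) 10: ageatkobiran
surface: ageatkobiran

cell SUR=ak, MOD=un, CASE=vo, CLASS=du:
underlying: voz-keat-kop-rap-n
1. k -> g, p -> b, s -> z, t -> d / V _ V: no change
2. 0 -> a / C _ C #: inserts after position(s) 13: vozkeatkoprapan
surface: vozkeatkoprapan

cell SUR=zo, MOD=du, CASE=vo, CLASS=du:
underlying: voz-keat-kop-ko-tas
1. k -> g, p -> b, s -> z, t -> d / V _ V: fires at position(s) 13: vozkeatkopkodas
2. 0 -> a / C _ C #: no change
surface: vozkeatkopkodas


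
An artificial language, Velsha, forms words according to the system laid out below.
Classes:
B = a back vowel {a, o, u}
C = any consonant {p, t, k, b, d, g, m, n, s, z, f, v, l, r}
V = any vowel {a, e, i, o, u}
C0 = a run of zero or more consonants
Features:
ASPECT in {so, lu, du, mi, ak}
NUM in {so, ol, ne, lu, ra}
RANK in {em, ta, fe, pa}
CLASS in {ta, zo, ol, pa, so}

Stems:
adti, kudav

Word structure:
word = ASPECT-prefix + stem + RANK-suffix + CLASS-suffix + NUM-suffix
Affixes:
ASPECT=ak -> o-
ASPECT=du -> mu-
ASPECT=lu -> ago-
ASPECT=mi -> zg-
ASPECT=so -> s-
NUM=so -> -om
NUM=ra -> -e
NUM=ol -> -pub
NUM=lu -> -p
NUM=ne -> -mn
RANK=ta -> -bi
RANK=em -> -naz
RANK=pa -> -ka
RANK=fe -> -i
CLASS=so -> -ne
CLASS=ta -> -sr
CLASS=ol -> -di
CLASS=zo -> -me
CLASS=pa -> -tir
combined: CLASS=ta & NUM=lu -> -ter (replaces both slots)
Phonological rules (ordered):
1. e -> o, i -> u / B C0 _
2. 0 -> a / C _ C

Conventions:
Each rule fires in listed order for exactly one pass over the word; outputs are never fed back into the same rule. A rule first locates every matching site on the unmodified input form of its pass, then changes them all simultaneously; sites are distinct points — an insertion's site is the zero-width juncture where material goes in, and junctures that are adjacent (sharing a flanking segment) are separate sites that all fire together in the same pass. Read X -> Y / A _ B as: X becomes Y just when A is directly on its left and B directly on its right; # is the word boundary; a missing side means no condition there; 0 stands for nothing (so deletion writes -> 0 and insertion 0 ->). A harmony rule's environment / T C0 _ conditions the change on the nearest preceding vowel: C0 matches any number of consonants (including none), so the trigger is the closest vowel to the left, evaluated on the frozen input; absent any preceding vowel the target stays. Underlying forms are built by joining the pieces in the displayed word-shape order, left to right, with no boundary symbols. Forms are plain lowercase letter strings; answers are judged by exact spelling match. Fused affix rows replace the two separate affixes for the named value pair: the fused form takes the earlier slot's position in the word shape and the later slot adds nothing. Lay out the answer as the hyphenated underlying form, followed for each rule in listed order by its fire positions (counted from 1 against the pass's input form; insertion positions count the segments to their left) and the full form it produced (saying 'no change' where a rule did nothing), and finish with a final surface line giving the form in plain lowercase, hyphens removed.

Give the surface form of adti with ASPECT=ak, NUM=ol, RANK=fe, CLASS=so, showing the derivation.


underlying: o-adti-i-ne-pub
1. e -> o, i -> u / B C0 _: fires at position(s) 5: oadtuinepub
2. 0 -> a / C _ C: inserts after position(s) 3: oadatuinepub
surface: oadatuinepub
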